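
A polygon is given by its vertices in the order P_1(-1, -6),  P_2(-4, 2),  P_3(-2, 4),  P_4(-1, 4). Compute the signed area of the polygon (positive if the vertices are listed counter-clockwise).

Apply Gauss's area formula: 2A = Σ (x_i·y_{i+1} − x_{i+1}·y_i), indices taken mod 4.
Σ = (-26) + (-12) + (-4) + (10) = -32
Signed area = Σ/2 = -16 (negative ⇒ clockwise traversal).

-16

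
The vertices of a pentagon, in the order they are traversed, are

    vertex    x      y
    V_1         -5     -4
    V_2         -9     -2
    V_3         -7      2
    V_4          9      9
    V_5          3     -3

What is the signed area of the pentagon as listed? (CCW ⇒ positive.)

-110

Apply Gauss's area formula: 2A = Σ (x_i·y_{i+1} − x_{i+1}·y_i), indices taken mod 5.
V_1→V_2: (-5)(-2) − (-9)(-4) = -26
V_2→V_3: (-9)(2) − (-7)(-2) = -32
V_3→V_4: (-7)(9) − (9)(2) = -81
V_4→V_5: (9)(-3) − (3)(9) = -54
V_5→V_1: (3)(-4) − (-5)(-3) = -27
Σ = -220
Signed area = Σ/2 = -110 (negative ⇒ clockwise traversal).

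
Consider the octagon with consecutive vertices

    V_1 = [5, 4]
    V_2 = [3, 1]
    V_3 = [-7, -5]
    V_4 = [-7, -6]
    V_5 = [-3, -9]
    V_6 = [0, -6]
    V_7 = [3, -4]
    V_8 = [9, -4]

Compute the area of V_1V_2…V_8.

Apply the surveyor's formula: 2A = Σ (x_i·y_{i+1} − x_{i+1}·y_i), indices taken mod 8.
Σ = (-7) + (-8) + (7) + (45) + (18) + (18) + (24) + (56) = 153
Area = |Σ|/2 = 76.5.

76.5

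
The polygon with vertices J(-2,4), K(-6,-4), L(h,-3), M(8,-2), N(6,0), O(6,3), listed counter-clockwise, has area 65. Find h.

The doubled signed area Σ (x_i y_{i+1} − x_{i+1} y_i) is linear in h.
With h=0 it equals 134; the coefficient of h is 2 (from the two edges through L).
So 2·h + 134 = 2·65 = 130 ⇒ h = -2.

-2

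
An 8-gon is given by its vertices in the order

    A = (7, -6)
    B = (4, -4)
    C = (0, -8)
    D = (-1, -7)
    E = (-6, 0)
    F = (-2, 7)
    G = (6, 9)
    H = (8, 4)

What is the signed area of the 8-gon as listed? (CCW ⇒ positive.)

-156

Apply the shoelace formula: 2A = Σ (x_i·y_{i+1} − x_{i+1}·y_i), indices taken mod 8.
Σ = (-4) + (-32) + (-8) + (-42) + (-42) + (-60) + (-48) + (-76) = -312
Signed area = Σ/2 = -156 (negative ⇒ clockwise traversal).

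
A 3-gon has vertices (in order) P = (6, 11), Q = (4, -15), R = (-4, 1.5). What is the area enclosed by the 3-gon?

120.5

Σ = (-134) + (-54) + (-53) = -241
Area = |Σ|/2 = 120.5.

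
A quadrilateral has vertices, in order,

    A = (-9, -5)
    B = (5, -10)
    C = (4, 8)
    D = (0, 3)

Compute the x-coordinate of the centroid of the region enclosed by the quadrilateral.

5/54

Apply Gauss's area formula. First the cross-terms c_i = x_i·y_{i+1} − x_{i+1}·y_i:
  115, 80, 12, 27  ⇒  2A = 234, A = 117.
Then Σ (x_i + x_{i+1})·c_i = 65, so x̄ = 65 / (6·117) = 5/54.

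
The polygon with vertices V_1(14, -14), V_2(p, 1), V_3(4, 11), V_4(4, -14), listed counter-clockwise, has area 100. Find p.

Write out the shoelace sum; only the two edges meeting at V_2 involve p:
2·Area = [(14·1 − p·(-14)) + (p·11 − 4·1)] + 40
       = 25·p + 50 = 200
⇒ p = 6.

6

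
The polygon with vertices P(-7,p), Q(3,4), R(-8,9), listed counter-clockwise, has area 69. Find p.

Write out the shoelace sum; only the two edges meeting at P involve p:
2·Area = [((-8)·p − (-7)·9) + ((-7)·4 − 3·p)] + 59
       = -11·p + 94 = 138
⇒ p = -4.

-4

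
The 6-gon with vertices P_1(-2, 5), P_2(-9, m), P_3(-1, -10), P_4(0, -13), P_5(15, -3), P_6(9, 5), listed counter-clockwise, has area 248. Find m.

4

The doubled signed area Σ (x_i y_{i+1} − x_{i+1} y_i) is linear in m.
With m=0 it equals 500; the coefficient of m is -1 (from the two edges through P_2).
So -1·m + 500 = 2·248 = 496 ⇒ m = 4.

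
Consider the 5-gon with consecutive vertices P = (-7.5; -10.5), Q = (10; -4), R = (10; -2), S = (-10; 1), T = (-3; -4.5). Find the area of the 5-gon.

Apply Gauss's area formula: 2A = Σ (x_i·y_{i+1} − x_{i+1}·y_i), indices taken mod 5.
Σ = (135) + (20) + (-10) + (48) + (-2.25) = 190.75
Area = |Σ|/2 = 95.375.

95.375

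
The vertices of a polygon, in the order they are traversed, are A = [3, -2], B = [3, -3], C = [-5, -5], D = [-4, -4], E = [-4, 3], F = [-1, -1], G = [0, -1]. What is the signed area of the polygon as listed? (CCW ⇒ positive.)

-25

A→B: (3)(-3) − (3)(-2) = -3
B→C: (3)(-5) − (-5)(-3) = -30
C→D: (-5)(-4) − (-4)(-5) = 0
D→E: (-4)(3) − (-4)(-4) = -28
E→F: (-4)(-1) − (-1)(3) = 7
F→G: (-1)(-1) − (0)(-1) = 1
G→A: (0)(-2) − (3)(-1) = 3
Σ = -50
Signed area = Σ/2 = -25 (negative ⇒ clockwise traversal).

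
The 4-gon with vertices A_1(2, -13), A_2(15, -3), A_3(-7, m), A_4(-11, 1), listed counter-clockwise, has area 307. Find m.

Write out the shoelace sum; only the two edges meeting at A_3 involve m:
2·Area = [(15·m − (-7)·(-3)) + ((-7)·1 − (-11)·m)] + 330
       = 26·m + 302 = 614
⇒ m = 12.

12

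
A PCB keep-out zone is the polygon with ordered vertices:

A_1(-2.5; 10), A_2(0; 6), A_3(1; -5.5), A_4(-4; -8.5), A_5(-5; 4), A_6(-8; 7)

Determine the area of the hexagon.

Apply the shoelace formula: 2A = Σ (x_i·y_{i+1} − x_{i+1}·y_i), indices taken mod 6.
Σ = (-15) + (-6) + (-30.5) + (-58.5) + (-3) + (-62.5) = -175.5
Area = |Σ|/2 = 87.75.

87.75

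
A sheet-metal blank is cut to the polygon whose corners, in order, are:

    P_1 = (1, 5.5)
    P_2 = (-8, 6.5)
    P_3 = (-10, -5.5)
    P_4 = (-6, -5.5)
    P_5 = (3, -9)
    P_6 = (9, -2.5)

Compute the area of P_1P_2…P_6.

188.75

Σ = (50.5) + (109) + (22) + (70.5) + (73.5) + (52) = 377.5
Area = |Σ|/2 = 188.75.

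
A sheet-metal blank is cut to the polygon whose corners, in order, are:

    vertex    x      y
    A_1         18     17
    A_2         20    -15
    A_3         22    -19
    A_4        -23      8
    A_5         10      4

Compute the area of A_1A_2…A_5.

497.5

Apply the shoelace (surveyor's) formula: 2A = Σ (x_i·y_{i+1} − x_{i+1}·y_i), indices taken mod 5.
Σ = (-610) + (-50) + (-261) + (-172) + (98) = -995
Area = |Σ|/2 = 497.5.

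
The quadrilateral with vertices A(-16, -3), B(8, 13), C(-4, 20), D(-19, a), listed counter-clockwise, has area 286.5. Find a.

9

Write out the shoelace sum; only the two edges meeting at D involve a:
2·Area = [((-4)·a − (-19)·20) + ((-19)·(-3) − (-16)·a)] + 28
       = 12·a + 465 = 573
⇒ a = 9.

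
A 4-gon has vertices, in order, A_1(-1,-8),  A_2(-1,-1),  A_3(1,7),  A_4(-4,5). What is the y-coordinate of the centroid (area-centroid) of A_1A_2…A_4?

104/57

Apply the surveyor's formula. First the cross-terms c_i = x_i·y_{i+1} − x_{i+1}·y_i:
  -7, -6, 33, 37  ⇒  2A = 57, A = 28.5.
Then Σ (y_i + y_{i+1})·c_i = 312, so ȳ = 312 / (6·28.5) = 104/57.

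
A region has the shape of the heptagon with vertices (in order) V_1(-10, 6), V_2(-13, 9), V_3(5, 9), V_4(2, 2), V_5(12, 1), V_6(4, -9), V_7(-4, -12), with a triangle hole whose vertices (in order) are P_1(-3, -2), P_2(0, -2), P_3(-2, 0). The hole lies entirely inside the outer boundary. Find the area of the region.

Outer boundary:
Σ = (-12) + (-162) + (-8) + (-22) + (-112) + (-84) + (-144) = -544
Area = |Σ|/2 = 272.
Hole:
P_1→P_2: (-3)(-2) − (0)(-2) = 6
P_2→P_3: (0)(0) − (-2)(-2) = -4
P_3→P_1: (-2)(-2) − (-3)(0) = 4
Σ = 6
Area = |Σ|/2 = 3.
Net area = 272 − 3 = 269.

269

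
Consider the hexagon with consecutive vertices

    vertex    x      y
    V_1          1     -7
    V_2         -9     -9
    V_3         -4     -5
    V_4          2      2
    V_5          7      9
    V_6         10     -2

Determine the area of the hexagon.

V_1→V_2: (1)(-9) − (-9)(-7) = -72
V_2→V_3: (-9)(-5) − (-4)(-9) = 9
V_3→V_4: (-4)(2) − (2)(-5) = 2
V_4→V_5: (2)(9) − (7)(2) = 4
V_5→V_6: (7)(-2) − (10)(9) = -104
V_6→V_1: (10)(-7) − (1)(-2) = -68
Σ = -229
Area = |Σ|/2 = 114.5.

114.5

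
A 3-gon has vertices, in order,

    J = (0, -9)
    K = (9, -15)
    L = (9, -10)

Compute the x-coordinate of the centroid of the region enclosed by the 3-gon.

Apply the surveyor's formula. First the cross-terms c_i = x_i·y_{i+1} − x_{i+1}·y_i:
  81, 45, -81  ⇒  2A = 45, A = 22.5.
Then Σ (x_i + x_{i+1})·c_i = 810, so x̄ = 810 / (6·22.5) = 6.

6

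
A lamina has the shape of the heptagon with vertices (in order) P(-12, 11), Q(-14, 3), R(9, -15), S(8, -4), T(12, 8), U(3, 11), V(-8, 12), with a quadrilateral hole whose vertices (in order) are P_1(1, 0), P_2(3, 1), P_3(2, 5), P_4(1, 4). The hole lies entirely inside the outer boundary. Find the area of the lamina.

Outer boundary:
Apply Gauss's area formula: 2A = Σ (x_i·y_{i+1} − x_{i+1}·y_i), indices taken mod 7.
Σ = (118) + (183) + (84) + (112) + (108) + (124) + (56) = 785
Area = |Σ|/2 = 392.5.
Hole:
Σ = (1) + (13) + (3) + (-4) = 13
Area = |Σ|/2 = 6.5.
Net area = 392.5 − 6.5 = 386.

386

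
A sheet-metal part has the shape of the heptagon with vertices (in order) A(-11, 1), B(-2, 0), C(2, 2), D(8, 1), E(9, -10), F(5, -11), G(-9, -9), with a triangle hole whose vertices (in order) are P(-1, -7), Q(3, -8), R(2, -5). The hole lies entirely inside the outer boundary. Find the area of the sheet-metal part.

197.5

Outer boundary:
Apply the shoelace formula: 2A = Σ (x_i·y_{i+1} − x_{i+1}·y_i), indices taken mod 7.
Σ = (2) + (-4) + (-14) + (-89) + (-49) + (-144) + (-108) = -406
Area = |Σ|/2 = 203.
Hole:
Apply Gauss's area formula: 2A = Σ (x_i·y_{i+1} − x_{i+1}·y_i), indices taken mod 3.
Σ = (29) + (1) + (-19) = 11
Area = |Σ|/2 = 5.5.
Net area = 203 − 5.5 = 197.5.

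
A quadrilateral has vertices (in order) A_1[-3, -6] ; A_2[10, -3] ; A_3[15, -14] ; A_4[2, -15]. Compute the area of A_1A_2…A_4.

Σ = (69) + (-95) + (-197) + (-57) = -280
Area = |Σ|/2 = 140.

140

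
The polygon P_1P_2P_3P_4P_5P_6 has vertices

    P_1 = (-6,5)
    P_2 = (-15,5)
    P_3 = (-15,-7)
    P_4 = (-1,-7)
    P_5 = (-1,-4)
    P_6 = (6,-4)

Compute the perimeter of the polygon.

60

|P_1P_2| = √((-9)² + (0)²) = √81 = 9
|P_2P_3| = √((0)² + (-12)²) = √144 = 12
|P_3P_4| = √((14)² + (0)²) = √196 = 14
|P_4P_5| = √((0)² + (3)²) = √9 = 3
|P_5P_6| = √((7)² + (0)²) = √49 = 7
|P_6P_1| = √((-12)² + (9)²) = √225 = 15
Perimeter = 9 + 12 + 14 + 3 + 7 + 15 = 60.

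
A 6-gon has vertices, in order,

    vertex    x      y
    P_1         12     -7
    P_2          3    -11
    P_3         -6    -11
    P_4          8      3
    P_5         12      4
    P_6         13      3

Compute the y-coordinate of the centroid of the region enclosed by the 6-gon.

-1328/287

Apply the shoelace (surveyor's) formula. First the cross-terms c_i = x_i·y_{i+1} − x_{i+1}·y_i:
  -111, -99, 70, -4, -16, -127  ⇒  2A = -287, A = -143.5.
Then Σ (y_i + y_{i+1})·c_i = 3984, so ȳ = 3984 / (6·(-143.5)) = -1328/287.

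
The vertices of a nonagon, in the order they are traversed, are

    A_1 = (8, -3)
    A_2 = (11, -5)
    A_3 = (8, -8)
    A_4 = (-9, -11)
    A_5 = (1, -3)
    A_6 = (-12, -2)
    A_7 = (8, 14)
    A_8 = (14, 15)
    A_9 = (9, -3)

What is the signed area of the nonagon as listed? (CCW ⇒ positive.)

Apply Gauss's area formula: 2A = Σ (x_i·y_{i+1} − x_{i+1}·y_i), indices taken mod 9.
A_1→A_2: (8)(-5) − (11)(-3) = -7
A_2→A_3: (11)(-8) − (8)(-5) = -48
A_3→A_4: (8)(-11) − (-9)(-8) = -160
A_4→A_5: (-9)(-3) − (1)(-11) = 38
A_5→A_6: (1)(-2) − (-12)(-3) = -38
A_6→A_7: (-12)(14) − (8)(-2) = -152
A_7→A_8: (8)(15) − (14)(14) = -76
A_8→A_9: (14)(-3) − (9)(15) = -177
A_9→A_1: (9)(-3) − (8)(-3) = -3
Σ = -623
Signed area = Σ/2 = -311.5 (negative ⇒ clockwise traversal).

-311.5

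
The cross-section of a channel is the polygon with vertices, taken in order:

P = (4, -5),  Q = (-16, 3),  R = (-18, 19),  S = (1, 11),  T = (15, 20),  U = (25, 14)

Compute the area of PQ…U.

575.5

Σ = (-68) + (-250) + (-217) + (-145) + (-290) + (-181) = -1151
Area = |Σ|/2 = 575.5.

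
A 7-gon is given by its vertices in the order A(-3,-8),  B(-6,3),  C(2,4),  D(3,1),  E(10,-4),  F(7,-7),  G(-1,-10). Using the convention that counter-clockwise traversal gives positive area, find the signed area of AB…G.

-130

Apply the shoelace formula: 2A = Σ (x_i·y_{i+1} − x_{i+1}·y_i), indices taken mod 7.
Σ = (-57) + (-30) + (-10) + (-22) + (-42) + (-77) + (-22) = -260
Signed area = Σ/2 = -130 (negative ⇒ clockwise traversal).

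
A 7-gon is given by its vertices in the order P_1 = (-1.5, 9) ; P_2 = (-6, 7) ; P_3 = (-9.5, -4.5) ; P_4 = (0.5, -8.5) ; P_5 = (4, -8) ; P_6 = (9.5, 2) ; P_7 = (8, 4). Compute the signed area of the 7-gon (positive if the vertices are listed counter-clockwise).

Apply the shoelace formula: 2A = Σ (x_i·y_{i+1} − x_{i+1}·y_i), indices taken mod 7.
Σ = (43.5) + (93.5) + (83) + (30) + (84) + (22) + (78) = 434
Signed area = Σ/2 = 217 (positive ⇒ counter-clockwise traversal).

217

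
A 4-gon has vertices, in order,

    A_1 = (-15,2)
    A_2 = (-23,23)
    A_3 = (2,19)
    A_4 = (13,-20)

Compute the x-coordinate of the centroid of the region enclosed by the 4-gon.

-348/79

Apply the surveyor's formula. First the cross-terms c_i = x_i·y_{i+1} − x_{i+1}·y_i:
  -299, -483, -287, -274  ⇒  2A = -1343, A = -671.5.
Then Σ (x_i + x_{i+1})·c_i = 17748, so x̄ = 17748 / (6·(-671.5)) = -348/79.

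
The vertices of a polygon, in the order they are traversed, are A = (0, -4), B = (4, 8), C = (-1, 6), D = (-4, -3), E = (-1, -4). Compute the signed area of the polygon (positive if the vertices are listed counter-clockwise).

Apply the shoelace (surveyor's) formula: 2A = Σ (x_i·y_{i+1} − x_{i+1}·y_i), indices taken mod 5.
Cross-terms: 16, 32, 27, 13, 4  ⇒  Σ = 92
Signed area = Σ/2 = 46 (positive ⇒ counter-clockwise traversal).

46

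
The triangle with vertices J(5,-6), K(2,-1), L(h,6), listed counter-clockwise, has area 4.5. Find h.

-4

The doubled signed area Σ (x_i y_{i+1} − x_{i+1} y_i) is linear in h.
With h=0 it equals -11; the coefficient of h is -5 (from the two edges through L).
So -5·h + -11 = 2·4.5 = 9 ⇒ h = -4.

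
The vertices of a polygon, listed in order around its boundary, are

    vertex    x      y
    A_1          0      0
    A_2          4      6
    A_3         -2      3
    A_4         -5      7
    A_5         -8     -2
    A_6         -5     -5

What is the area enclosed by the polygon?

Apply the surveyor's formula: 2A = Σ (x_i·y_{i+1} − x_{i+1}·y_i), indices taken mod 6.
A_1→A_2: (0)(6) − (4)(0) = 0
A_2→A_3: (4)(3) − (-2)(6) = 24
A_3→A_4: (-2)(7) − (-5)(3) = 1
A_4→A_5: (-5)(-2) − (-8)(7) = 66
A_5→A_6: (-8)(-5) − (-5)(-2) = 30
A_6→A_1: (-5)(0) − (0)(-5) = 0
Σ = 121
Area = |Σ|/2 = 60.5.

60.5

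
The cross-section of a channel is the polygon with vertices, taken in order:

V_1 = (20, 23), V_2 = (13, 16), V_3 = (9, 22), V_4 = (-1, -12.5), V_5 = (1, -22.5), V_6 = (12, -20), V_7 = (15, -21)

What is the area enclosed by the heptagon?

585.25

Cross-terms: 21, 142, -90.5, 35, 250, 48, 765  ⇒  Σ = 1170.5
Area = |Σ|/2 = 585.25.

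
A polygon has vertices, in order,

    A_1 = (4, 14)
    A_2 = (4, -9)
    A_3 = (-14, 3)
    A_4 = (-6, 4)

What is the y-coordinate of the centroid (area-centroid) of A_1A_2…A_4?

307/172

Apply the surveyor's formula. First the cross-terms c_i = x_i·y_{i+1} − x_{i+1}·y_i:
  -92, -114, -38, -100  ⇒  2A = -344, A = -172.
Then Σ (y_i + y_{i+1})·c_i = -1842, so ȳ = -1842 / (6·(-172)) = 307/172.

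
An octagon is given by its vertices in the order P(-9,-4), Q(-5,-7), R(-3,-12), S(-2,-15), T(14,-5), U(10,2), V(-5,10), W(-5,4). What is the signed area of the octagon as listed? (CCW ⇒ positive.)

298.5

Cross-terms: 43, 39, 21, 220, 78, 110, 30, 56  ⇒  Σ = 597
Signed area = Σ/2 = 298.5 (positive ⇒ counter-clockwise traversal).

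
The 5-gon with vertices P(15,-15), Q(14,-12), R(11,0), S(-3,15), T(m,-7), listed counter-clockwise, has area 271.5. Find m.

The doubled signed area Σ (x_i y_{i+1} − x_{i+1} y_i) is linear in m.
With m=0 it equals 453; the coefficient of m is -30 (from the two edges through T).
So -30·m + 453 = 2·271.5 = 543 ⇒ m = -3.

-3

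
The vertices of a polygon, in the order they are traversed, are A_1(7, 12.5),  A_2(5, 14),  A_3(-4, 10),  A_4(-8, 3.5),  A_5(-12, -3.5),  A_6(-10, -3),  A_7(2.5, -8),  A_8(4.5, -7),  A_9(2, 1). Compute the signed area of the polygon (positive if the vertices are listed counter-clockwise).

Σ = (35.5) + (106) + (66) + (70) + (1) + (87.5) + (18.5) + (18.5) + (18) = 421
Signed area = Σ/2 = 210.5 (positive ⇒ counter-clockwise traversal).

210.5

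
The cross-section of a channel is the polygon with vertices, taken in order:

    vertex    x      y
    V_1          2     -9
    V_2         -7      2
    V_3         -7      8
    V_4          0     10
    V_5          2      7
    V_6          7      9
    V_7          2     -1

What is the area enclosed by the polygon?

Σ = (-59) + (-42) + (-70) + (-20) + (-31) + (-25) + (-16) = -263
Area = |Σ|/2 = 131.5.

131.5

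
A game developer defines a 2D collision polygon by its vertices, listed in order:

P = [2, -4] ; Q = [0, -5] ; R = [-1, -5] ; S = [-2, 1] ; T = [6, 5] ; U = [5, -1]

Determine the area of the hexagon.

45.5

Σ = (-10) + (-5) + (-11) + (-16) + (-31) + (-18) = -91
Area = |Σ|/2 = 45.5.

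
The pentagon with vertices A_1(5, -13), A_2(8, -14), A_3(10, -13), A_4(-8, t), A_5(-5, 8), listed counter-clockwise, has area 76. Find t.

Write out the shoelace sum; only the two edges meeting at A_4 involve t:
2·Area = [(10·t − (-8)·(-13)) + ((-8)·8 − (-5)·t)] + 95
       = 15·t + -73 = 152
⇒ t = 15.

15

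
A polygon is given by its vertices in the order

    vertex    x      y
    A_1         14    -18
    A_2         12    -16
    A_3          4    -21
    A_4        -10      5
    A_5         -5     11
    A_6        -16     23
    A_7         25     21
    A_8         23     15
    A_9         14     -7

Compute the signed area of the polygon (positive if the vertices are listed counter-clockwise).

-977

Σ = (-8) + (-188) + (-190) + (-85) + (61) + (-911) + (-108) + (-371) + (-154) = -1954
Signed area = Σ/2 = -977 (negative ⇒ clockwise traversal).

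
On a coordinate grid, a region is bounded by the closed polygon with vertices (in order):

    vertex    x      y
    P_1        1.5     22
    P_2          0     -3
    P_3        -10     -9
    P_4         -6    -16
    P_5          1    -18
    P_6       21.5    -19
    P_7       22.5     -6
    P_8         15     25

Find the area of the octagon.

Cross-terms: -4.5, -30, 106, 124, 368, 298.5, 652.5, 292.5  ⇒  Σ = 1807
Area = |Σ|/2 = 903.5.

903.5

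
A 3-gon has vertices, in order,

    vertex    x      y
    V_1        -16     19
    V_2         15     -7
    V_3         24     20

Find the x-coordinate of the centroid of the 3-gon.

23/3

Apply the shoelace (surveyor's) formula. First the cross-terms c_i = x_i·y_{i+1} − x_{i+1}·y_i:
  -173, 468, 776  ⇒  2A = 1071, A = 535.5.
Then Σ (x_i + x_{i+1})·c_i = 24633, so x̄ = 24633 / (6·535.5) = 23/3.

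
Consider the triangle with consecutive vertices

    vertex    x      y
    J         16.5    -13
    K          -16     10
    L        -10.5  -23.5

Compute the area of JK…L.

481.125

J→K: (16.5)(10) − (-16)(-13) = -43
K→L: (-16)(-23.5) − (-10.5)(10) = 481
L→J: (-10.5)(-13) − (16.5)(-23.5) = 524.25
Σ = 962.25
Area = |Σ|/2 = 481.125.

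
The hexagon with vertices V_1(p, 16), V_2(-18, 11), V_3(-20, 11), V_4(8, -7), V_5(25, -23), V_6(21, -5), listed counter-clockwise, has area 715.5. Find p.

24

The doubled signed area Σ (x_i y_{i+1} − x_{i+1} y_i) is linear in p.
With p=0 it equals 1047; the coefficient of p is 16 (from the two edges through V_1).
So 16·p + 1047 = 2·715.5 = 1431 ⇒ p = 24.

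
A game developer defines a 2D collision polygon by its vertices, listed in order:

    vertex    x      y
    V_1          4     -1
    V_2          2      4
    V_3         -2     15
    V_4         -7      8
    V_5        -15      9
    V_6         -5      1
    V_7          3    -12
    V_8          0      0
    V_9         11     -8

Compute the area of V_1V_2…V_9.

Apply the surveyor's formula: 2A = Σ (x_i·y_{i+1} − x_{i+1}·y_i), indices taken mod 9.
Σ = (18) + (38) + (89) + (57) + (30) + (57) + (0) + (0) + (21) = 310
Area = |Σ|/2 = 155.

155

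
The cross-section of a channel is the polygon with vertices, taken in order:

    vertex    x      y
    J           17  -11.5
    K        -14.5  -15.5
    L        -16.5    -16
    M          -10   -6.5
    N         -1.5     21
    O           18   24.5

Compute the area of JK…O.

882.375

Cross-terms: -430.25, -23.75, -52.75, -219.75, -414.75, -623.5  ⇒  Σ = -1764.75
Area = |Σ|/2 = 882.375.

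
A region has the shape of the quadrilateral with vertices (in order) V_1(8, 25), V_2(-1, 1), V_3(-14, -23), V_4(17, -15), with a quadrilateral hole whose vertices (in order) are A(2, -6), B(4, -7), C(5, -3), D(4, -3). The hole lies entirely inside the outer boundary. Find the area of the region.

Outer boundary:
Apply the shoelace formula: 2A = Σ (x_i·y_{i+1} − x_{i+1}·y_i), indices taken mod 4.
Cross-terms: 33, 37, 601, 545  ⇒  Σ = 1216
Area = |Σ|/2 = 608.
Hole:
Apply the surveyor's formula: 2A = Σ (x_i·y_{i+1} − x_{i+1}·y_i), indices taken mod 4.
Cross-terms: 10, 23, -3, -18  ⇒  Σ = 12
Area = |Σ|/2 = 6.
Net area = 608 − 6 = 602.

602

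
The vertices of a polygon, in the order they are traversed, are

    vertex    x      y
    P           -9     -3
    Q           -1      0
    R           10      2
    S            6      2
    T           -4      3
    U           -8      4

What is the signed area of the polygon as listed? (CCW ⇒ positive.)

48.5

Σ = (-3) + (-2) + (8) + (26) + (8) + (60) = 97
Signed area = Σ/2 = 48.5 (positive ⇒ counter-clockwise traversal).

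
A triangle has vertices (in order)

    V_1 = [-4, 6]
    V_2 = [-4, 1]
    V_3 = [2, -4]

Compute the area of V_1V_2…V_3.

Apply the shoelace formula: 2A = Σ (x_i·y_{i+1} − x_{i+1}·y_i), indices taken mod 3.
Σ = (20) + (14) + (-4) = 30
Area = |Σ|/2 = 15.

15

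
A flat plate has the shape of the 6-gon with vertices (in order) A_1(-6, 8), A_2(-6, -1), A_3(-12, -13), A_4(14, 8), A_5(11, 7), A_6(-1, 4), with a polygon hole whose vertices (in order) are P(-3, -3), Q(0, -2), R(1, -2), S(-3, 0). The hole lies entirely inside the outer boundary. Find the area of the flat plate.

136

Outer boundary:
Apply Gauss's area formula: 2A = Σ (x_i·y_{i+1} − x_{i+1}·y_i), indices taken mod 6.
A_1→A_2: (-6)(-1) − (-6)(8) = 54
A_2→A_3: (-6)(-13) − (-12)(-1) = 66
A_3→A_4: (-12)(8) − (14)(-13) = 86
A_4→A_5: (14)(7) − (11)(8) = 10
A_5→A_6: (11)(4) − (-1)(7) = 51
A_6→A_1: (-1)(8) − (-6)(4) = 16
Σ = 283
Area = |Σ|/2 = 141.5.
Hole:
Σ = (6) + (2) + (-6) + (9) = 11
Area = |Σ|/2 = 5.5.
Net area = 141.5 − 5.5 = 136.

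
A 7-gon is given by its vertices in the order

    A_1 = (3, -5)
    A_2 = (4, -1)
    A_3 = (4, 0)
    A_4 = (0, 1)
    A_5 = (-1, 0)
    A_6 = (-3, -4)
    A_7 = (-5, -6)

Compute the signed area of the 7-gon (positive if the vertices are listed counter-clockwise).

Apply the shoelace formula: 2A = Σ (x_i·y_{i+1} − x_{i+1}·y_i), indices taken mod 7.
Cross-terms: 17, 4, 4, 1, 4, -2, 43  ⇒  Σ = 71
Signed area = Σ/2 = 35.5 (positive ⇒ counter-clockwise traversal).

35.5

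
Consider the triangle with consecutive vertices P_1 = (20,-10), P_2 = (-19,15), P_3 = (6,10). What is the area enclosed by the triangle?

215

Σ = (110) + (-280) + (-260) = -430
Area = |Σ|/2 = 215.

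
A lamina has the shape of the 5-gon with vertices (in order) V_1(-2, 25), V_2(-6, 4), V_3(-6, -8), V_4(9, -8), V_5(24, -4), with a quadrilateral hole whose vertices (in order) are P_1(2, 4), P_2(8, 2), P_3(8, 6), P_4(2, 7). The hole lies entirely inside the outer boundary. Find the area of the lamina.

Outer boundary:
Cross-terms: 142, 72, 120, 156, 592  ⇒  Σ = 1082
Area = |Σ|/2 = 541.
Hole:
Apply the shoelace formula: 2A = Σ (x_i·y_{i+1} − x_{i+1}·y_i), indices taken mod 4.
Σ = (-28) + (32) + (44) + (-6) = 42
Area = |Σ|/2 = 21.
Net area = 541 − 21 = 520.

520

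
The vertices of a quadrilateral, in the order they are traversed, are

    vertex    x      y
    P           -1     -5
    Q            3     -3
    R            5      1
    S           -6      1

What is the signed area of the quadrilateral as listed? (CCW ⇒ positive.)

39

Σ = (18) + (18) + (11) + (31) = 78
Signed area = Σ/2 = 39 (positive ⇒ counter-clockwise traversal).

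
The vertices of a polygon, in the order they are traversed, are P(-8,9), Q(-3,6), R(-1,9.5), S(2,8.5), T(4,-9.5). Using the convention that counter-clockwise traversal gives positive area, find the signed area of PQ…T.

Apply the shoelace formula: 2A = Σ (x_i·y_{i+1} − x_{i+1}·y_i), indices taken mod 5.
P→Q: (-8)(6) − (-3)(9) = -21
Q→R: (-3)(9.5) − (-1)(6) = -22.5
R→S: (-1)(8.5) − (2)(9.5) = -27.5
S→T: (2)(-9.5) − (4)(8.5) = -53
T→P: (4)(9) − (-8)(-9.5) = -40
Σ = -164
Signed area = Σ/2 = -82 (negative ⇒ clockwise traversal).

-82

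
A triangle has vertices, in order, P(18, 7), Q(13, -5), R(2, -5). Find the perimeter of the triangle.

|PQ| = √((-5)² + (-12)²) = √169 = 13
|QR| = √((-11)² + (0)²) = √121 = 11
|RP| = √((16)² + (12)²) = √400 = 20
Perimeter = 13 + 11 + 20 = 44.

44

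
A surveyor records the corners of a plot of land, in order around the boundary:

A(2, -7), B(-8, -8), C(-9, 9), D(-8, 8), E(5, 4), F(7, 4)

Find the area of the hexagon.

Cross-terms: -72, -144, 0, -72, -8, -57  ⇒  Σ = -353
Area = |Σ|/2 = 176.5.

176.5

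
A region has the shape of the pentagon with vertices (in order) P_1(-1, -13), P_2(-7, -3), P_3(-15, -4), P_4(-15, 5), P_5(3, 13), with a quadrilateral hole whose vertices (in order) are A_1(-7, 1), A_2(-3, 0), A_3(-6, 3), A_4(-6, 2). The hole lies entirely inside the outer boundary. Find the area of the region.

234

Outer boundary:
Apply the surveyor's formula: 2A = Σ (x_i·y_{i+1} − x_{i+1}·y_i), indices taken mod 5.
P_1→P_2: (-1)(-3) − (-7)(-13) = -88
P_2→P_3: (-7)(-4) − (-15)(-3) = -17
P_3→P_4: (-15)(5) − (-15)(-4) = -135
P_4→P_5: (-15)(13) − (3)(5) = -210
P_5→P_1: (3)(-13) − (-1)(13) = -26
Σ = -476
Area = |Σ|/2 = 238.
Hole:
Σ = (3) + (-9) + (6) + (8) = 8
Area = |Σ|/2 = 4.
Net area = 238 − 4 = 234.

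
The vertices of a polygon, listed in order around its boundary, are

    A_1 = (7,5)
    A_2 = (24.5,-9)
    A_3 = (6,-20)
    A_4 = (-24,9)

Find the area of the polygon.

615.25

Apply Gauss's area formula: 2A = Σ (x_i·y_{i+1} − x_{i+1}·y_i), indices taken mod 4.
Σ = (-185.5) + (-436) + (-426) + (-183) = -1230.5
Area = |Σ|/2 = 615.25.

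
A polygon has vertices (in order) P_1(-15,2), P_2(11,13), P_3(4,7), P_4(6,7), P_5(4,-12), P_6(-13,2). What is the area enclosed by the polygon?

Apply Gauss's area formula: 2A = Σ (x_i·y_{i+1} − x_{i+1}·y_i), indices taken mod 6.
P_1→P_2: (-15)(13) − (11)(2) = -217
P_2→P_3: (11)(7) − (4)(13) = 25
P_3→P_4: (4)(7) − (6)(7) = -14
P_4→P_5: (6)(-12) − (4)(7) = -100
P_5→P_6: (4)(2) − (-13)(-12) = -148
P_6→P_1: (-13)(2) − (-15)(2) = 4
Σ = -450
Area = |Σ|/2 = 225.

225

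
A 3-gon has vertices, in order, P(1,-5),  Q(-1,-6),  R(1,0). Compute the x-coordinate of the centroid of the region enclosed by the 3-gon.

1/3

Apply the surveyor's formula. First the cross-terms c_i = x_i·y_{i+1} − x_{i+1}·y_i:
  -11, 6, -5  ⇒  2A = -10, A = -5.
Then Σ (x_i + x_{i+1})·c_i = -10, so x̄ = -10 / (6·(-5)) = 1/3.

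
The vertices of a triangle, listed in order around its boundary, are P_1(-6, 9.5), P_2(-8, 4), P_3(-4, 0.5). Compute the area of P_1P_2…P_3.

Cross-terms: 52, 12, -35  ⇒  Σ = 29
Area = |Σ|/2 = 14.5.

14.5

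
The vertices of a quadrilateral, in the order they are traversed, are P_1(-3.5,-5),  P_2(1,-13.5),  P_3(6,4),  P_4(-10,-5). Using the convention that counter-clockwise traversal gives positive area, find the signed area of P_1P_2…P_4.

Apply Gauss's area formula: 2A = Σ (x_i·y_{i+1} − x_{i+1}·y_i), indices taken mod 4.
Σ = (52.25) + (85) + (10) + (32.5) = 179.75
Signed area = Σ/2 = 89.875 (positive ⇒ counter-clockwise traversal).

89.875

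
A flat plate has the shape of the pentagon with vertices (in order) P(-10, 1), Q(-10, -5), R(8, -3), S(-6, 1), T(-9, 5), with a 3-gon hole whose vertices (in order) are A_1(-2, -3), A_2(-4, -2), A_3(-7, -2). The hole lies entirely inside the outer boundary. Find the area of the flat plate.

68.5

Outer boundary:
Apply the shoelace formula: 2A = Σ (x_i·y_{i+1} − x_{i+1}·y_i), indices taken mod 5.
Σ = (60) + (70) + (-10) + (-21) + (41) = 140
Area = |Σ|/2 = 70.
Hole:
Apply the shoelace (surveyor's) formula: 2A = Σ (x_i·y_{i+1} − x_{i+1}·y_i), indices taken mod 3.
Σ = (-8) + (-6) + (17) = 3
Area = |Σ|/2 = 1.5.
Net area = 70 − 1.5 = 68.5.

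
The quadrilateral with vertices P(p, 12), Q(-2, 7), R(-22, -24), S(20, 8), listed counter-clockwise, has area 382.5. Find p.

The doubled signed area Σ (x_i y_{i+1} − x_{i+1} y_i) is linear in p.
With p=0 it equals 770; the coefficient of p is -1 (from the two edges through P).
So -1·p + 770 = 2·382.5 = 765 ⇒ p = 5.

5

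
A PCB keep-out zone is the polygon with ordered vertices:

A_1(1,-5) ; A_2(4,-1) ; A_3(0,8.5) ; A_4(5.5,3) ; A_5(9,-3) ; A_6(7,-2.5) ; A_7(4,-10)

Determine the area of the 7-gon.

Apply the shoelace formula: 2A = Σ (x_i·y_{i+1} − x_{i+1}·y_i), indices taken mod 7.
A_1→A_2: (1)(-1) − (4)(-5) = 19
A_2→A_3: (4)(8.5) − (0)(-1) = 34
A_3→A_4: (0)(3) − (5.5)(8.5) = -46.75
A_4→A_5: (5.5)(-3) − (9)(3) = -43.5
A_5→A_6: (9)(-2.5) − (7)(-3) = -1.5
A_6→A_7: (7)(-10) − (4)(-2.5) = -60
A_7→A_1: (4)(-5) − (1)(-10) = -10
Σ = -108.75
Area = |Σ|/2 = 54.375.

54.375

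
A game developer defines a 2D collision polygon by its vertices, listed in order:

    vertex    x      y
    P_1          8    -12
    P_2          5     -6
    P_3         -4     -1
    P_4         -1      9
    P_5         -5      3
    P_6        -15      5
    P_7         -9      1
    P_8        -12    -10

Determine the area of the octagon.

182

Σ = (12) + (-29) + (-37) + (42) + (20) + (30) + (102) + (224) = 364
Area = |Σ|/2 = 182.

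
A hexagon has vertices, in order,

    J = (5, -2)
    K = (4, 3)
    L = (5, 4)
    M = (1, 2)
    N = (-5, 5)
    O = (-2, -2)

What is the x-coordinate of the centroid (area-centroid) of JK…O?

Apply the surveyor's formula. First the cross-terms c_i = x_i·y_{i+1} − x_{i+1}·y_i:
  23, 1, 6, 15, 20, 14  ⇒  2A = 79, A = 39.5.
Then Σ (x_i + x_{i+1})·c_i = 94, so x̄ = 94 / (6·39.5) = 94/237.

94/237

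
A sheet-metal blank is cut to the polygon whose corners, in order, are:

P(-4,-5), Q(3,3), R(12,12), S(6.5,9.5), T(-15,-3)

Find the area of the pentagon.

Apply the shoelace (surveyor's) formula: 2A = Σ (x_i·y_{i+1} − x_{i+1}·y_i), indices taken mod 5.
P→Q: (-4)(3) − (3)(-5) = 3
Q→R: (3)(12) − (12)(3) = 0
R→S: (12)(9.5) − (6.5)(12) = 36
S→T: (6.5)(-3) − (-15)(9.5) = 123
T→P: (-15)(-5) − (-4)(-3) = 63
Σ = 225
Area = |Σ|/2 = 112.5.

112.5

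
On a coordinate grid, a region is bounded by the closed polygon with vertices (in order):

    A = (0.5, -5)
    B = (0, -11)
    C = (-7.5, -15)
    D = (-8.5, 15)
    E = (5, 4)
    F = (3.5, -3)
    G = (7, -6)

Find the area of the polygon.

Apply the shoelace (surveyor's) formula: 2A = Σ (x_i·y_{i+1} − x_{i+1}·y_i), indices taken mod 7.
A→B: (0.5)(-11) − (0)(-5) = -5.5
B→C: (0)(-15) − (-7.5)(-11) = -82.5
C→D: (-7.5)(15) − (-8.5)(-15) = -240
D→E: (-8.5)(4) − (5)(15) = -109
E→F: (5)(-3) − (3.5)(4) = -29
F→G: (3.5)(-6) − (7)(-3) = 0
G→A: (7)(-5) − (0.5)(-6) = -32
Σ = -498
Area = |Σ|/2 = 249.

249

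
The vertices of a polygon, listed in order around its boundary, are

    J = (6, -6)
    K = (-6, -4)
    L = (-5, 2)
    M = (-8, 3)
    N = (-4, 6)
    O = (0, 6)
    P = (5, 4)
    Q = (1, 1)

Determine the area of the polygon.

96

Apply Gauss's area formula: 2A = Σ (x_i·y_{i+1} − x_{i+1}·y_i), indices taken mod 8.
Σ = (-60) + (-32) + (1) + (-36) + (-24) + (-30) + (1) + (-12) = -192
Area = |Σ|/2 = 96.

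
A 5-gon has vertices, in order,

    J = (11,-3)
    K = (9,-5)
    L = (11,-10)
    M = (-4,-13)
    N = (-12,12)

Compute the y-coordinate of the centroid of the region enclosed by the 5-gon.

-307/117

Apply the surveyor's formula. First the cross-terms c_i = x_i·y_{i+1} − x_{i+1}·y_i:
  -28, -35, -183, -204, -96  ⇒  2A = -546, A = -273.
Then Σ (y_i + y_{i+1})·c_i = 4298, so ȳ = 4298 / (6·(-273)) = -307/117.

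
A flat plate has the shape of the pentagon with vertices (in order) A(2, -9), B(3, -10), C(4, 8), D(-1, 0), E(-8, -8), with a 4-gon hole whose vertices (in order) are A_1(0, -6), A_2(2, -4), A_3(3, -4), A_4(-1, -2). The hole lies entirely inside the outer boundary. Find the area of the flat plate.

81.5

Outer boundary:
Apply the surveyor's formula: 2A = Σ (x_i·y_{i+1} − x_{i+1}·y_i), indices taken mod 5.
Cross-terms: 7, 64, 8, 8, 88  ⇒  Σ = 175
Area = |Σ|/2 = 87.5.
Hole:
Apply the shoelace formula: 2A = Σ (x_i·y_{i+1} − x_{i+1}·y_i), indices taken mod 4.
Σ = (12) + (4) + (-10) + (6) = 12
Area = |Σ|/2 = 6.
Net area = 87.5 − 6 = 81.5.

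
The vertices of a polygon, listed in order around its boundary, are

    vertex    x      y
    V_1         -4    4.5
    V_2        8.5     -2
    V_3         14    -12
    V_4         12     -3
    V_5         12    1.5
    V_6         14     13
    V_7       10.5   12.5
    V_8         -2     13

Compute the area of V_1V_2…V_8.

Apply the surveyor's formula: 2A = Σ (x_i·y_{i+1} − x_{i+1}·y_i), indices taken mod 8.
V_1→V_2: (-4)(-2) − (8.5)(4.5) = -30.25
V_2→V_3: (8.5)(-12) − (14)(-2) = -74
V_3→V_4: (14)(-3) − (12)(-12) = 102
V_4→V_5: (12)(1.5) − (12)(-3) = 54
V_5→V_6: (12)(13) − (14)(1.5) = 135
V_6→V_7: (14)(12.5) − (10.5)(13) = 38.5
V_7→V_8: (10.5)(13) − (-2)(12.5) = 161.5
V_8→V_1: (-2)(4.5) − (-4)(13) = 43
Σ = 429.75
Area = |Σ|/2 = 214.875.

214.875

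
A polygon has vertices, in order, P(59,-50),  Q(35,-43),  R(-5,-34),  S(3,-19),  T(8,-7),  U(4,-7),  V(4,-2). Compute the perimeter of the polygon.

|PQ| = √((-24)² + (7)²) = √625 = 25
|QR| = √((-40)² + (9)²) = √1681 = 41
|RS| = √((8)² + (15)²) = √289 = 17
|ST| = √((5)² + (12)²) = √169 = 13
|TU| = √((-4)² + (0)²) = √16 = 4
|UV| = √((0)² + (5)²) = √25 = 5
|VP| = √((55)² + (-48)²) = √5329 = 73
Perimeter = 25 + 41 + 17 + 13 + 4 + 5 + 73 = 178.

178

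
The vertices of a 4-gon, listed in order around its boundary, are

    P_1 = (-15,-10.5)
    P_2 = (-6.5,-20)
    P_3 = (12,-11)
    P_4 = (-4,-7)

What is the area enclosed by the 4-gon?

176.125

Apply the shoelace formula: 2A = Σ (x_i·y_{i+1} − x_{i+1}·y_i), indices taken mod 4.
Σ = (231.75) + (311.5) + (-128) + (-63) = 352.25
Area = |Σ|/2 = 176.125.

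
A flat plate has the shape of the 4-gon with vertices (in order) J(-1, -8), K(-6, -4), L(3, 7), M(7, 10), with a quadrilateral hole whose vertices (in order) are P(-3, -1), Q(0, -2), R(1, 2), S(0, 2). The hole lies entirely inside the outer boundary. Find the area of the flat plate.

61.5

Outer boundary:
Apply the shoelace (surveyor's) formula: 2A = Σ (x_i·y_{i+1} − x_{i+1}·y_i), indices taken mod 4.
Σ = (-44) + (-30) + (-19) + (-46) = -139
Area = |Σ|/2 = 69.5.
Hole:
Apply the shoelace formula: 2A = Σ (x_i·y_{i+1} − x_{i+1}·y_i), indices taken mod 4.
Cross-terms: 6, 2, 2, 6  ⇒  Σ = 16
Area = |Σ|/2 = 8.
Net area = 69.5 − 8 = 61.5.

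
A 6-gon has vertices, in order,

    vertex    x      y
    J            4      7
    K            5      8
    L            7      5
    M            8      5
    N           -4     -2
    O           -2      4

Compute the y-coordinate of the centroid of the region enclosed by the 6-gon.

856/255

Apply the shoelace (surveyor's) formula. First the cross-terms c_i = x_i·y_{i+1} − x_{i+1}·y_i:
  -3, -31, -5, 4, -20, -30  ⇒  2A = -85, A = -42.5.
Then Σ (y_i + y_{i+1})·c_i = -856, so ȳ = -856 / (6·(-42.5)) = 856/255.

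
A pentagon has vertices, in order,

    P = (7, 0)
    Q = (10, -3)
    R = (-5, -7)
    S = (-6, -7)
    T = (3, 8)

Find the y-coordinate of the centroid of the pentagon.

Apply Gauss's area formula. First the cross-terms c_i = x_i·y_{i+1} − x_{i+1}·y_i:
  -21, -85, -7, -27, -56  ⇒  2A = -196, A = -98.
Then Σ (y_i + y_{i+1})·c_i = 536, so ȳ = 536 / (6·(-98)) = -134/147.

-134/147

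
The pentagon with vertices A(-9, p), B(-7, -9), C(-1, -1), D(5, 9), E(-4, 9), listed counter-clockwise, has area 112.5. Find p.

The doubled signed area Σ (x_i y_{i+1} − x_{i+1} y_i) is linear in p.
With p=0 it equals 237; the coefficient of p is 3 (from the two edges through A).
So 3·p + 237 = 2·112.5 = 225 ⇒ p = -4.

-4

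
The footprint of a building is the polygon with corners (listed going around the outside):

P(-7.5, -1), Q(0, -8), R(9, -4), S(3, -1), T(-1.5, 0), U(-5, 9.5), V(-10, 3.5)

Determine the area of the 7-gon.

Cross-terms: 60, 72, 3, -1.5, -14.25, 77.5, 36.25  ⇒  Σ = 233
Area = |Σ|/2 = 116.5.

116.5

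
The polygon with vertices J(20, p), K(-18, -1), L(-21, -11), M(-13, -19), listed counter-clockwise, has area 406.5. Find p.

4

Write out the shoelace sum; only the two edges meeting at J involve p:
2·Area = [((-13)·p − 20·(-19)) + (20·(-1) − (-18)·p)] + 433
       = 5·p + 793 = 813
⇒ p = 4.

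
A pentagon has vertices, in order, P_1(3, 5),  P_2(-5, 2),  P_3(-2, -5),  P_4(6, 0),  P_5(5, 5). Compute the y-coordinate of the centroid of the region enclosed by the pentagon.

Apply the shoelace formula. First the cross-terms c_i = x_i·y_{i+1} − x_{i+1}·y_i:
  31, 29, 30, 30, 10  ⇒  2A = 130, A = 65.
Then Σ (y_i + y_{i+1})·c_i = 230, so ȳ = 230 / (6·65) = 23/39.

23/39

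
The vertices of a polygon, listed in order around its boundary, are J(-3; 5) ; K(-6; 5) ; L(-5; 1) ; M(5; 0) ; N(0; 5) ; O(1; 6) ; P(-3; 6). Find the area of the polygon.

38

Apply the surveyor's formula: 2A = Σ (x_i·y_{i+1} − x_{i+1}·y_i), indices taken mod 7.
J→K: (-3)(5) − (-6)(5) = 15
K→L: (-6)(1) − (-5)(5) = 19
L→M: (-5)(0) − (5)(1) = -5
M→N: (5)(5) − (0)(0) = 25
N→O: (0)(6) − (1)(5) = -5
O→P: (1)(6) − (-3)(6) = 24
P→J: (-3)(5) − (-3)(6) = 3
Σ = 76
Area = |Σ|/2 = 38.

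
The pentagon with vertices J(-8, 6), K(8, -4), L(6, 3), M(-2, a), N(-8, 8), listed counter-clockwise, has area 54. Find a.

5

The doubled signed area Σ (x_i y_{i+1} − x_{i+1} y_i) is linear in a.
With a=0 it equals 38; the coefficient of a is 14 (from the two edges through M).
So 14·a + 38 = 2·54 = 108 ⇒ a = 5.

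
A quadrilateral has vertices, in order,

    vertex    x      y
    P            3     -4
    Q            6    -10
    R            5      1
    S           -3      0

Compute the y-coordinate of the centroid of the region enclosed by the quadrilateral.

Apply the surveyor's formula. First the cross-terms c_i = x_i·y_{i+1} − x_{i+1}·y_i:
  -6, 56, 3, 12  ⇒  2A = 65, A = 32.5.
Then Σ (y_i + y_{i+1})·c_i = -465, so ȳ = -465 / (6·32.5) = -31/13.

-31/13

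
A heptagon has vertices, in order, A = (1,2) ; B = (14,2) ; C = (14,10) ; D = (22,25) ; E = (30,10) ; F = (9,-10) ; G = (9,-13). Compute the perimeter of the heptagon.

104

|AB| = √((13)² + (0)²) = √169 = 13
|BC| = √((0)² + (8)²) = √64 = 8
|CD| = √((8)² + (15)²) = √289 = 17
|DE| = √((8)² + (-15)²) = √289 = 17
|EF| = √((-21)² + (-20)²) = √841 = 29
|FG| = √((0)² + (-3)²) = √9 = 3
|GA| = √((-8)² + (15)²) = √289 = 17
Perimeter = 13 + 8 + 17 + 17 + 29 + 3 + 17 = 104.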